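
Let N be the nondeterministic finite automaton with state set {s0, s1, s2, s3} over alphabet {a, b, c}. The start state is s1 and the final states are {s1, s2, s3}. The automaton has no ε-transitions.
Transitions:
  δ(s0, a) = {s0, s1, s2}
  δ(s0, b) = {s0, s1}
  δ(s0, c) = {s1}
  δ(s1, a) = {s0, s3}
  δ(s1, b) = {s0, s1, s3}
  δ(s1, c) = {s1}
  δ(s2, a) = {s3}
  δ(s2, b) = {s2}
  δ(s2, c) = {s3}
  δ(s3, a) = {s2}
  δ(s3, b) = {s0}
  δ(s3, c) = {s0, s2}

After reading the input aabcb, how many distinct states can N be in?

Start: {s1}
read a: {s0, s3}
read a: {s0, s1, s2}
read b: {s0, s1, s2, s3}
read c: {s0, s1, s2, s3}
read b: {s0, s1, s2, s3}
Final reachable set {s0, s1, s2, s3} has 4 states.

4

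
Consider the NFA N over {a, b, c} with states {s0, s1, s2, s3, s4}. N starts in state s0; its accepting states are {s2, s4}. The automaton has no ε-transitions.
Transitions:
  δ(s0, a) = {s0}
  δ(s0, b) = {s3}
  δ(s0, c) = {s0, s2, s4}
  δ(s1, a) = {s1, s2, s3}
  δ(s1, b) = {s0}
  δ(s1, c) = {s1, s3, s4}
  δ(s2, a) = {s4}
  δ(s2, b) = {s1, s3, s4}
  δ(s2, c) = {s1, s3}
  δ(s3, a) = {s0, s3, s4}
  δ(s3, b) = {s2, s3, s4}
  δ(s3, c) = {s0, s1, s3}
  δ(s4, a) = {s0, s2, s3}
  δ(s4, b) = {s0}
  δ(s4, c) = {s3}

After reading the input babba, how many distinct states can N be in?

5

Start: {s0}
read b: {s3}
read a: {s0, s3, s4}
read b: {s0, s2, s3, s4}
read b: {s0, s1, s2, s3, s4}
read a: {s0, s1, s2, s3, s4}
Final reachable set {s0, s1, s2, s3, s4} has 5 states.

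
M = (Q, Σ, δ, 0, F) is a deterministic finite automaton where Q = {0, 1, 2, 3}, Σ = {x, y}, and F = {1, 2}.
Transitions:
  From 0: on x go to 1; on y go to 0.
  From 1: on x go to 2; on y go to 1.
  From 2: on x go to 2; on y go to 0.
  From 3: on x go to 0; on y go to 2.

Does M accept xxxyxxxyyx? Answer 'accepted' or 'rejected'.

0 --x--> 1
1 --x--> 2
2 --x--> 2
2 --y--> 0
0 --x--> 1
1 --x--> 2
2 --x--> 2
2 --y--> 0
0 --y--> 0
0 --x--> 1
End in state 1, which is an accepting state.

accepted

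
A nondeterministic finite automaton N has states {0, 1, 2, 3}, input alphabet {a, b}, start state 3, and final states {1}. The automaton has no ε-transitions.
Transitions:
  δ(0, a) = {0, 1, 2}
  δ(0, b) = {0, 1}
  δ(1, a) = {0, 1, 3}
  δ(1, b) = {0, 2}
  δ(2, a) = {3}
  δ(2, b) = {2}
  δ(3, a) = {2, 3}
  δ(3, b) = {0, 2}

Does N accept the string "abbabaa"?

accepted

Start: {3}
read a: {2, 3}
read b: {0, 2}
read b: {0, 1, 2}
read a: {0, 1, 2, 3}
read b: {0, 1, 2}
read a: {0, 1, 2, 3}
read a: {0, 1, 2, 3}
Reachable ∩ accepting = {1} — nonempty.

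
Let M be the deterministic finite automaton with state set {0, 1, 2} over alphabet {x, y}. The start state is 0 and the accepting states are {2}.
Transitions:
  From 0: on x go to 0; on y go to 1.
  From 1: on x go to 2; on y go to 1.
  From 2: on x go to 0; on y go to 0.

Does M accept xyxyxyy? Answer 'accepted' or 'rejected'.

0 --x--> 0
0 --y--> 1
1 --x--> 2
2 --y--> 0
0 --x--> 0
0 --y--> 1
1 --y--> 1
End in state 1, which is not an accepting state.

rejected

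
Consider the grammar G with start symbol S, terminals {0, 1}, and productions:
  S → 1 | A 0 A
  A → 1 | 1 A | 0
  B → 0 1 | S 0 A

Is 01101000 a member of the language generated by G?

no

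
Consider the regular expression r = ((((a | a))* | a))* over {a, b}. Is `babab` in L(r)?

no

babab cannot be split into zero or more pieces each matching (((a|a))*|a).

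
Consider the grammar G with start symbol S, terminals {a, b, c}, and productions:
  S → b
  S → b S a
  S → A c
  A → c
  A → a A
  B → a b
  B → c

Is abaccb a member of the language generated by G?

no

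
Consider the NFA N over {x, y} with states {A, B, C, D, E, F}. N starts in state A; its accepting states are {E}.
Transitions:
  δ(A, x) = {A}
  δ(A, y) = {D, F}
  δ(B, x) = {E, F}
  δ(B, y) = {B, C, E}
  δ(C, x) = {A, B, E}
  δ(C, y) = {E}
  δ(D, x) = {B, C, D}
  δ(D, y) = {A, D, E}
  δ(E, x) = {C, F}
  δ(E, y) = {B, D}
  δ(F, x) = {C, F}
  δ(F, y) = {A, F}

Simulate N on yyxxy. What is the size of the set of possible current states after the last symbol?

6

Start: {A}
read y: {D, F}
read y: {A, D, E, F}
read x: {A, B, C, D, F}
read x: {A, B, C, D, E, F}
read y: {A, B, C, D, E, F}
Final reachable set {A, B, C, D, E, F} has 6 states.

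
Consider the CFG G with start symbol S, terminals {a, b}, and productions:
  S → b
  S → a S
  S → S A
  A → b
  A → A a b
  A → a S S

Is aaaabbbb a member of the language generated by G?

yes

S ⇒ aS ⇒ aSA ⇒ aSAA ⇒ aaSAA ⇒ aaaSAA ⇒ aaaSAAA ⇒ aaaaSAAA ⇒ aaaabAAA ⇒ aaaabbAA ⇒ aaaabbbA ⇒ aaaabbbb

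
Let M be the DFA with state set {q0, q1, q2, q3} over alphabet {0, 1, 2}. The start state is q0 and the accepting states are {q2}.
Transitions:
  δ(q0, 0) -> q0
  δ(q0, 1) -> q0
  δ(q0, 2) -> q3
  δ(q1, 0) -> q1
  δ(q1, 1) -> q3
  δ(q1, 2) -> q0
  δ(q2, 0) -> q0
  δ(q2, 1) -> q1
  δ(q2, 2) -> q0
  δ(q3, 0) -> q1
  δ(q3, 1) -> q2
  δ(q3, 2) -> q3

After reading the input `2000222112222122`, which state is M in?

q3

q0 --2--> q3
q3 --0--> q1
q1 --0--> q1
q1 --0--> q1
q1 --2--> q0
q0 --2--> q3
q3 --2--> q3
q3 --1--> q2
q2 --1--> q1
q1 --2--> q0
q0 --2--> q3
q3 --2--> q3
q3 --2--> q3
q3 --1--> q2
q2 --2--> q0
q0 --2--> q3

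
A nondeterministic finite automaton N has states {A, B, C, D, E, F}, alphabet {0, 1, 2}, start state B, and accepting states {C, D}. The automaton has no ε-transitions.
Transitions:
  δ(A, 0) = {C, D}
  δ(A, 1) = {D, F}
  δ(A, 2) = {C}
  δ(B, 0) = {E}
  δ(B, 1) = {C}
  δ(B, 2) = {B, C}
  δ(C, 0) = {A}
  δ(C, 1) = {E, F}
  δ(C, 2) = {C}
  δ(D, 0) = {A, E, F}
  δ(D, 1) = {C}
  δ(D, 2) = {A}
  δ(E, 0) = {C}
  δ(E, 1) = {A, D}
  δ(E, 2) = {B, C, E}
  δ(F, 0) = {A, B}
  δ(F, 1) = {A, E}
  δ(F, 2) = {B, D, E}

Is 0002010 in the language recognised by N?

rejected

Start: {B}
read 0: {E}
read 0: {C}
read 0: {A}
read 2: {C}
read 0: {A}
read 1: {D, F}
read 0: {A, B, E, F}
Reachable ∩ accepting = {} — empty.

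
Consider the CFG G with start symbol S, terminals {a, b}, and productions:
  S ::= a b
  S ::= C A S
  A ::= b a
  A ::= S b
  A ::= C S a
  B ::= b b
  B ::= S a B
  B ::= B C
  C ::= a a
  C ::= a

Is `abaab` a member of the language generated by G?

S ⇒ CAS ⇒ aAS ⇒ abaS ⇒ abaab

yes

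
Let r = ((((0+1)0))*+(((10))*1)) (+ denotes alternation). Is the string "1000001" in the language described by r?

Neither (((0+1)0))* nor (((10))*1) matches 1000001.

no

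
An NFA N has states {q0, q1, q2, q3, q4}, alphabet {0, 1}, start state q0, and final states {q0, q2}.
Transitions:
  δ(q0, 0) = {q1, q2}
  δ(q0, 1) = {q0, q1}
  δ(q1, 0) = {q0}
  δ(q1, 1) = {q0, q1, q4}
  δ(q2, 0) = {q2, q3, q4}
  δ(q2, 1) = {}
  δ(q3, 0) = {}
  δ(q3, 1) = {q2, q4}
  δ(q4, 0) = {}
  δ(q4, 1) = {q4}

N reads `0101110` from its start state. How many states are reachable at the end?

3

Start: {q0}
read 0: {q1, q2}
read 1: {q0, q1, q4}
read 0: {q0, q1, q2}
read 1: {q0, q1, q4}
read 1: {q0, q1, q4}
read 1: {q0, q1, q4}
read 0: {q0, q1, q2}
Final reachable set {q0, q1, q2} has 3 states.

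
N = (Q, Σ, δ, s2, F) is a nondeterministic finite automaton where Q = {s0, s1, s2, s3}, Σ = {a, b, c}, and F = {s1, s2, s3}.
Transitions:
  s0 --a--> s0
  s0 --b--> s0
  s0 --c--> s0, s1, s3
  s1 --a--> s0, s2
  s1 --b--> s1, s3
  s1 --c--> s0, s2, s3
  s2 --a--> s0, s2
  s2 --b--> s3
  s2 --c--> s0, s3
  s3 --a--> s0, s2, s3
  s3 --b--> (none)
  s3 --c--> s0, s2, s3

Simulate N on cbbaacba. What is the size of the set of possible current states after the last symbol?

Start: {s2}
read c: {s0, s3}
read b: {s0}
read b: {s0}
read a: {s0}
read a: {s0}
read c: {s0, s1, s3}
read b: {s0, s1, s3}
read a: {s0, s2, s3}
Final reachable set {s0, s2, s3} has 3 states.

3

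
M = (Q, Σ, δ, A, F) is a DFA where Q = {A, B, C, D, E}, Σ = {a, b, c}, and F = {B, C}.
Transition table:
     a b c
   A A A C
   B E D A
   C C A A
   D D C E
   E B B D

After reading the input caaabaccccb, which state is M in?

A --c--> C
C --a--> C
C --a--> C
C --a--> C
C --b--> A
A --a--> A
A --c--> C
C --c--> A
A --c--> C
C --c--> A
A --b--> A

A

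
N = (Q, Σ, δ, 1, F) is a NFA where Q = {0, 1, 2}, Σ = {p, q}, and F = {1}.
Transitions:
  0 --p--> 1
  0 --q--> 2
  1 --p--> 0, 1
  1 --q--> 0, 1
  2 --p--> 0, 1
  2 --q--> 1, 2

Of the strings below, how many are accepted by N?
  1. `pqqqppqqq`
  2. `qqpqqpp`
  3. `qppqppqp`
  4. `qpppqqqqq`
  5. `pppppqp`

`pqqqppqqq`: accepted
`qqpqqpp`: accepted
`qppqppqp`: accepted
`qpppqqqqq`: accepted
`pppppqp`: accepted

5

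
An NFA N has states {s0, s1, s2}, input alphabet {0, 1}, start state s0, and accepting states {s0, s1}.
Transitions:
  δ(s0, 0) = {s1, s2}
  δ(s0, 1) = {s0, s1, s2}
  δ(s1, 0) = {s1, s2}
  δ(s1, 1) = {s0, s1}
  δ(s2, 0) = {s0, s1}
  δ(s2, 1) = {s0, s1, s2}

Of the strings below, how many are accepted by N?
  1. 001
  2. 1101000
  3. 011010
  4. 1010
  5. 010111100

5

001: accepted
1101000: accepted
011010: accepted
1010: accepted
010111100: accepted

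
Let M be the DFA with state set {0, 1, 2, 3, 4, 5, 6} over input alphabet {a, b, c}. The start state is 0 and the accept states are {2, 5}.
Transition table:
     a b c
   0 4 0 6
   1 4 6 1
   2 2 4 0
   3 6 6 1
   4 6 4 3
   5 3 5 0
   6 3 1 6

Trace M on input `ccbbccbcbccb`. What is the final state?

1

0 --c--> 6
6 --c--> 6
6 --b--> 1
1 --b--> 6
6 --c--> 6
6 --c--> 6
6 --b--> 1
1 --c--> 1
1 --b--> 6
6 --c--> 6
6 --c--> 6
6 --b--> 1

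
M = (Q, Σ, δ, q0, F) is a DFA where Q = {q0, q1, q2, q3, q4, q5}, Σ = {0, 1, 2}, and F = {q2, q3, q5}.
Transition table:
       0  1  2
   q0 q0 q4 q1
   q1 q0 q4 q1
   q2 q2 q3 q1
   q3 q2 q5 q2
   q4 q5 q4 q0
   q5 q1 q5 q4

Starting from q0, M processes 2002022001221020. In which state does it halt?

q0 --2--> q1
q1 --0--> q0
q0 --0--> q0
q0 --2--> q1
q1 --0--> q0
q0 --2--> q1
q1 --2--> q1
q1 --0--> q0
q0 --0--> q0
q0 --1--> q4
q4 --2--> q0
q0 --2--> q1
q1 --1--> q4
q4 --0--> q5
q5 --2--> q4
q4 --0--> q5

q5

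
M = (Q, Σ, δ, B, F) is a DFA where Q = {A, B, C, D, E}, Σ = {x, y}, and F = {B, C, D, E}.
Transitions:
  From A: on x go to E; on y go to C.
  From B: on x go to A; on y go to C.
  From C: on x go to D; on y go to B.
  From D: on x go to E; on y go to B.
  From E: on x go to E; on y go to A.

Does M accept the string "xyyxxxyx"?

accepted

B --x--> A
A --y--> C
C --y--> B
B --x--> A
A --x--> E
E --x--> E
E --y--> A
A --x--> E
End in state E, which is an accepting state.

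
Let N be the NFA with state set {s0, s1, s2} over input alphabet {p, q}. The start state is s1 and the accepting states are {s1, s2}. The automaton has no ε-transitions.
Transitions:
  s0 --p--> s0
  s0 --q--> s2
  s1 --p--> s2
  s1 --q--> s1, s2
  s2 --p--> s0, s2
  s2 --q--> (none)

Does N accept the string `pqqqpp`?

rejected

Start: {s1}
read p: {s2}
read q: {}
The reachable set is empty and stays empty for the remaining 4 symbols.
Reachable ∩ accepting = {} — empty.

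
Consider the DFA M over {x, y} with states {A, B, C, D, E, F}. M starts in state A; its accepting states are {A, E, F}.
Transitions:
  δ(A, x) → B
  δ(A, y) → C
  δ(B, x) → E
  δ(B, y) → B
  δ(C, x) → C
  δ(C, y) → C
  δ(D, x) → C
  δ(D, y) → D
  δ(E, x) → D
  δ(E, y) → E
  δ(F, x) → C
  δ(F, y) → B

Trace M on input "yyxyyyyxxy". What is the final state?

C

A --y--> C
C --y--> C
C --x--> C
C --y--> C
C --y--> C
C --y--> C
C --y--> C
C --x--> C
C --x--> C
C --y--> C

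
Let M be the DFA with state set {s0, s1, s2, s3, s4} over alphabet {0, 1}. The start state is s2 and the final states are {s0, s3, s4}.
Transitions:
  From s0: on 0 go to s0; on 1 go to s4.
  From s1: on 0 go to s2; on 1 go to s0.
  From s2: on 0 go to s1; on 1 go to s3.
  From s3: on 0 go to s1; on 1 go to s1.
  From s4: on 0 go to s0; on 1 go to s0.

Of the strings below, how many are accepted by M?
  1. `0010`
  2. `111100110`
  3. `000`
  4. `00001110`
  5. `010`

`0010`: rejected
`111100110`: accepted
`000`: rejected
`00001110`: accepted
`010`: accepted

3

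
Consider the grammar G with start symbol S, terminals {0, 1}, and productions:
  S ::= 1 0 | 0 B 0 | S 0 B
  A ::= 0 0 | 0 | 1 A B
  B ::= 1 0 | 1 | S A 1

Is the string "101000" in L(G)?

no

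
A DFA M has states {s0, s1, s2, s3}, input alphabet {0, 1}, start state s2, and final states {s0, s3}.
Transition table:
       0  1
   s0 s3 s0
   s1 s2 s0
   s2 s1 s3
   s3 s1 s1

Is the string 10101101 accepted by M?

s2 --1--> s3
s3 --0--> s1
s1 --1--> s0
s0 --0--> s3
s3 --1--> s1
s1 --1--> s0
s0 --0--> s3
s3 --1--> s1
End in state s1, which is not an accepting state.

rejected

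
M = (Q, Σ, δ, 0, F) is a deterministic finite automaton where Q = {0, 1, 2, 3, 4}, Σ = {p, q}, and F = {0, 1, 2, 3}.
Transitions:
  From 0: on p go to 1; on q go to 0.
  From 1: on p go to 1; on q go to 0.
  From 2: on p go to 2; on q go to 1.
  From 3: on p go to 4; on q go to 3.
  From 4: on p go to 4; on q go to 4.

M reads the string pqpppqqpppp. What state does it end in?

0 --p--> 1
1 --q--> 0
0 --p--> 1
1 --p--> 1
1 --p--> 1
1 --q--> 0
0 --q--> 0
0 --p--> 1
1 --p--> 1
1 --p--> 1
1 --p--> 1

1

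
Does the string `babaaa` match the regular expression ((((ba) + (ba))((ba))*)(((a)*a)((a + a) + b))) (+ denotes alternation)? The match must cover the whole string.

yes

Split as baba·aa: (((ba)+(ba))((ba))*) matches baba and (((a)*a)((a+a)+b)) matches aa.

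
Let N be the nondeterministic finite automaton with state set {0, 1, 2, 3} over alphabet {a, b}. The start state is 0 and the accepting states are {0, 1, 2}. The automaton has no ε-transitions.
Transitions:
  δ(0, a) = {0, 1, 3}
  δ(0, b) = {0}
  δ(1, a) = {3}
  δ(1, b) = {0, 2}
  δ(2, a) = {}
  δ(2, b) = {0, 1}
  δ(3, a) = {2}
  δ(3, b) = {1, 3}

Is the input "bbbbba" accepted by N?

accepted

Start: {0}
read b: {0}
read b: {0}
read b: {0}
read b: {0}
read b: {0}
read a: {0, 1, 3}
Reachable ∩ accepting = {0, 1} — nonempty.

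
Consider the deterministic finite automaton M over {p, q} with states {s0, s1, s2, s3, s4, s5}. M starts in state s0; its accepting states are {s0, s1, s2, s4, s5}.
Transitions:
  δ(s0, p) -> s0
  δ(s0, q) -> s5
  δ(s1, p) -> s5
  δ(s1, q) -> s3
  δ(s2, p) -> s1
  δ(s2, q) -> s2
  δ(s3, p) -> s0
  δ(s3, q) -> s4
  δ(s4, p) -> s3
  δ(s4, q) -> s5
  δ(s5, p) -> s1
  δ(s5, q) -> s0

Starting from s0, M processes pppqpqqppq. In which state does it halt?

s0 --p--> s0
s0 --p--> s0
s0 --p--> s0
s0 --q--> s5
s5 --p--> s1
s1 --q--> s3
s3 --q--> s4
s4 --p--> s3
s3 --p--> s0
s0 --q--> s5

s5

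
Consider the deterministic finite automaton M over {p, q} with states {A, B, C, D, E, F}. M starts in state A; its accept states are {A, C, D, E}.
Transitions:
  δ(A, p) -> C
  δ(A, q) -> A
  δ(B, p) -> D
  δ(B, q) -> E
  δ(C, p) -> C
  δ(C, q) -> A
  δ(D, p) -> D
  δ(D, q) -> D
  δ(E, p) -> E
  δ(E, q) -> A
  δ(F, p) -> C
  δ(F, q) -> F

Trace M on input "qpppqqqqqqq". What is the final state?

A

A --q--> A
A --p--> C
C --p--> C
C --p--> C
C --q--> A
A --q--> A
A --q--> A
A --q--> A
A --q--> A
A --q--> A
A --q--> A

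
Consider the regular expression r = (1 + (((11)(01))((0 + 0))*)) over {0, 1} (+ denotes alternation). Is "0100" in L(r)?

Neither 1 nor (((11)(01))((0+0))*) matches 0100.

no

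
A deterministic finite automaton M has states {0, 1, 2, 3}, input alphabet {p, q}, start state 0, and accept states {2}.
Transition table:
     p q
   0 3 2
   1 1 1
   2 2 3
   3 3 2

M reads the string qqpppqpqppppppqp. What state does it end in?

0 --q--> 2
2 --q--> 3
3 --p--> 3
3 --p--> 3
3 --p--> 3
3 --q--> 2
2 --p--> 2
2 --q--> 3
3 --p--> 3
3 --p--> 3
3 --p--> 3
3 --p--> 3
3 --p--> 3
3 --p--> 3
3 --q--> 2
2 --p--> 2

2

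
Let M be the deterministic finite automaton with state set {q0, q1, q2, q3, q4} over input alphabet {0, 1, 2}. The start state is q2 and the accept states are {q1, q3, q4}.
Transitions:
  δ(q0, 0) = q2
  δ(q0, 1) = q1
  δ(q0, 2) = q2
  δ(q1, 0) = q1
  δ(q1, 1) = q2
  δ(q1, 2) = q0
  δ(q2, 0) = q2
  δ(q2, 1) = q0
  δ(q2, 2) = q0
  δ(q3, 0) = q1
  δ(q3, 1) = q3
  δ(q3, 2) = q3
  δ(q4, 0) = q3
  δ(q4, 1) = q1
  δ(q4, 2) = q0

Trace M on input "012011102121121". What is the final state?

q1

q2 --0--> q2
q2 --1--> q0
q0 --2--> q2
q2 --0--> q2
q2 --1--> q0
q0 --1--> q1
q1 --1--> q2
q2 --0--> q2
q2 --2--> q0
q0 --1--> q1
q1 --2--> q0
q0 --1--> q1
q1 --1--> q2
q2 --2--> q0
q0 --1--> q1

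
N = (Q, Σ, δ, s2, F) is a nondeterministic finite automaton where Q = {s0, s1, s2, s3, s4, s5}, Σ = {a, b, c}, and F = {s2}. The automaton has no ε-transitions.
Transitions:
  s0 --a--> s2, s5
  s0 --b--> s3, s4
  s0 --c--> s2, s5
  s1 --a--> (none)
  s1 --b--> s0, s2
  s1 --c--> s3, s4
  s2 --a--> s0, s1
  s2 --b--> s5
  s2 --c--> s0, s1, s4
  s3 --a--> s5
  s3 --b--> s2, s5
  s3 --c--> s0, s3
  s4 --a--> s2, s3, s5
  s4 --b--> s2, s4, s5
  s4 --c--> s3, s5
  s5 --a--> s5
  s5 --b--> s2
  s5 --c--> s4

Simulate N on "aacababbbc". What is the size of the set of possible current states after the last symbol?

Start: {s2}
read a: {s0, s1}
read a: {s2, s5}
read c: {s0, s1, s4}
read a: {s2, s3, s5}
read b: {s2, s5}
read a: {s0, s1, s5}
read b: {s0, s2, s3, s4}
read b: {s2, s3, s4, s5}
read b: {s2, s4, s5}
read c: {s0, s1, s3, s4, s5}
Final reachable set {s0, s1, s3, s4, s5} has 5 states.

5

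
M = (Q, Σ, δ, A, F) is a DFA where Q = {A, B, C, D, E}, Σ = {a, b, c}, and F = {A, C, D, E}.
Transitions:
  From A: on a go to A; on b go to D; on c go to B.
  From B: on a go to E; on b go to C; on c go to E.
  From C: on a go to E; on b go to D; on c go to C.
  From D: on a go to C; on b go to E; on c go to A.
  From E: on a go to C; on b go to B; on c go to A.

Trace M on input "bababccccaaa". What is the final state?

A

A --b--> D
D --a--> C
C --b--> D
D --a--> C
C --b--> D
D --c--> A
A --c--> B
B --c--> E
E --c--> A
A --a--> A
A --a--> A
A --a--> A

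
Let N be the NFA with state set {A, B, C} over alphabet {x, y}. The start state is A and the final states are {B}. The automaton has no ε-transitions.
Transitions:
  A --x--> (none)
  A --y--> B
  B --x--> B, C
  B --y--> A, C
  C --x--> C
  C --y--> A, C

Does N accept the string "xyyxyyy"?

rejected

Start: {A}
read x: {}
The reachable set is empty and stays empty for the remaining 6 symbols.
Reachable ∩ accepting = {} — empty.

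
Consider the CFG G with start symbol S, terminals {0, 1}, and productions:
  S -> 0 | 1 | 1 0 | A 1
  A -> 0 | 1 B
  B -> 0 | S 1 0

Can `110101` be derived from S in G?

yes

S ⇒ A1 ⇒ 1B1 ⇒ 1S101 ⇒ 110101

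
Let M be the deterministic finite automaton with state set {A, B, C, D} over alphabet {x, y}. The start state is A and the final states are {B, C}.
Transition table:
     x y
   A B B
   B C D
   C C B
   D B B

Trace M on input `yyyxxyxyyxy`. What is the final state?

D

A --y--> B
B --y--> D
D --y--> B
B --x--> C
C --x--> C
C --y--> B
B --x--> C
C --y--> B
B --y--> D
D --x--> B
B --y--> D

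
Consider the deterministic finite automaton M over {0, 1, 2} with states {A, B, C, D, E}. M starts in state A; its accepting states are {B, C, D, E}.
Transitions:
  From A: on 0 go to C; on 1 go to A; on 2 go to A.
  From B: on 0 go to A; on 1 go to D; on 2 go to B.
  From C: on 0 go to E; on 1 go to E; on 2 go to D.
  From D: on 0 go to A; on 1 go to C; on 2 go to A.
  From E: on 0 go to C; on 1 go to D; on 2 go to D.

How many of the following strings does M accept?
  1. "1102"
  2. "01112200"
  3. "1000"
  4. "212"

"1102": accepted
"01112200": accepted
"1000": accepted
"212": rejected

3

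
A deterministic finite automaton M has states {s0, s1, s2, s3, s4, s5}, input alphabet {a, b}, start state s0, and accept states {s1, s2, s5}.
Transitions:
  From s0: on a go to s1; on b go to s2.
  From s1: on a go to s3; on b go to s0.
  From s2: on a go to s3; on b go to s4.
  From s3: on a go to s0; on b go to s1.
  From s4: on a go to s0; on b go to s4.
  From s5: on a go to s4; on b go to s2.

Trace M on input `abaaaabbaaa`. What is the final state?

s1

s0 --a--> s1
s1 --b--> s0
s0 --a--> s1
s1 --a--> s3
s3 --a--> s0
s0 --a--> s1
s1 --b--> s0
s0 --b--> s2
s2 --a--> s3
s3 --a--> s0
s0 --a--> s1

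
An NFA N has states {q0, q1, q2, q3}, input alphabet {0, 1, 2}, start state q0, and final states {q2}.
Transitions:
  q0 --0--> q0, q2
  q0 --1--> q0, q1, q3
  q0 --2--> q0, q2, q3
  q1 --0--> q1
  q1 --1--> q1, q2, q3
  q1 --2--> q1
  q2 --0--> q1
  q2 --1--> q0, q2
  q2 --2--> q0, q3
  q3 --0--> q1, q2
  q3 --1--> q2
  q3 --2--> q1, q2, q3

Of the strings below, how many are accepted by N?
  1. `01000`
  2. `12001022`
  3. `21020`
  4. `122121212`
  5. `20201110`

5

`01000`: accepted
`12001022`: accepted
`21020`: accepted
`122121212`: accepted
`20201110`: accepted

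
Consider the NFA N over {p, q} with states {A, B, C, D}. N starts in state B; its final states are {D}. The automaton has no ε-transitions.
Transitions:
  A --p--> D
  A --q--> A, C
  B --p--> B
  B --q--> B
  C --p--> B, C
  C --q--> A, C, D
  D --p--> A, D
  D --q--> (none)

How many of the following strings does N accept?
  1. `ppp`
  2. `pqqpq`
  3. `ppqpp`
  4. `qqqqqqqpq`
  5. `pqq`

`ppp`: rejected
`pqqpq`: rejected
`ppqpp`: rejected
`qqqqqqqpq`: rejected
`pqq`: rejected

0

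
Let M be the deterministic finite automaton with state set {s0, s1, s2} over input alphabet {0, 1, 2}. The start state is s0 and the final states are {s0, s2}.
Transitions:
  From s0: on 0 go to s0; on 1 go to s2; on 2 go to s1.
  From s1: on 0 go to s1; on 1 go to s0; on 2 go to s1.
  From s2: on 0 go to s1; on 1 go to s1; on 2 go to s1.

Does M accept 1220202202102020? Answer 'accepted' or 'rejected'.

rejected

s0 --1--> s2
s2 --2--> s1
s1 --2--> s1
s1 --0--> s1
s1 --2--> s1
s1 --0--> s1
s1 --2--> s1
s1 --2--> s1
s1 --0--> s1
s1 --2--> s1
s1 --1--> s0
s0 --0--> s0
s0 --2--> s1
s1 --0--> s1
s1 --2--> s1
s1 --0--> s1
End in state s1, which is not an accepting state.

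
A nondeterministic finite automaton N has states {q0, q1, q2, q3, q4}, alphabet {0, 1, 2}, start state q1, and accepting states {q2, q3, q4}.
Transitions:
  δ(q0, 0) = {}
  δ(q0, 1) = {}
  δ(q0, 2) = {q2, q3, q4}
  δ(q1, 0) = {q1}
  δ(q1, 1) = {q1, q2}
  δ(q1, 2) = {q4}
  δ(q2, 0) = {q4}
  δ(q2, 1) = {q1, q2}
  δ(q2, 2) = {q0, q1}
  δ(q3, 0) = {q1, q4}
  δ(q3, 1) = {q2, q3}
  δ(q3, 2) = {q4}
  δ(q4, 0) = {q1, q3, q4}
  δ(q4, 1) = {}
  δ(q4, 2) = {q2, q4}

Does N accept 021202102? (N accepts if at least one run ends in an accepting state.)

Start: {q1}
read 0: {q1}
read 2: {q4}
read 1: {}
The reachable set is empty and stays empty for the remaining 6 symbols.
Reachable ∩ accepting = {} — empty.

rejected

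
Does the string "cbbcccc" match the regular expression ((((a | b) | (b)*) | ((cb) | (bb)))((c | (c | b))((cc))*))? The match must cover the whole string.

yes

Split as cb·bcccc: (((a|b)|(b)*)|((cb)|(bb))) matches cb and ((c|(c|b))((cc))*) matches bcccc.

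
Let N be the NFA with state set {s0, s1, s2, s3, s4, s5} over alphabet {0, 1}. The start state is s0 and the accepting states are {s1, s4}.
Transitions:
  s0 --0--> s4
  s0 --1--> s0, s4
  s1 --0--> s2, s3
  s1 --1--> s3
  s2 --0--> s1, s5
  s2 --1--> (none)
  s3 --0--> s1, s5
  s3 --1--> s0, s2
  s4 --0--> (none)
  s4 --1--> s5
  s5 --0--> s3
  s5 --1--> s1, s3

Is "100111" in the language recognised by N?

rejected

Start: {s0}
read 1: {s0, s4}
read 0: {s4}
read 0: {}
The reachable set is empty and stays empty for the remaining 3 symbols.
Reachable ∩ accepting = {} — empty.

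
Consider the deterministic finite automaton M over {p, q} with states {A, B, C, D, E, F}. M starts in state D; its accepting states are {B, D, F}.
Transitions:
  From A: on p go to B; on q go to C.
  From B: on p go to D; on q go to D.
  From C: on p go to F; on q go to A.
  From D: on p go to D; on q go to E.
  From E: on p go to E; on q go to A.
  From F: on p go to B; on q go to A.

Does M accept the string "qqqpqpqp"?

D --q--> E
E --q--> A
A --q--> C
C --p--> F
F --q--> A
A --p--> B
B --q--> D
D --p--> D
End in state D, which is an accepting state.

accepted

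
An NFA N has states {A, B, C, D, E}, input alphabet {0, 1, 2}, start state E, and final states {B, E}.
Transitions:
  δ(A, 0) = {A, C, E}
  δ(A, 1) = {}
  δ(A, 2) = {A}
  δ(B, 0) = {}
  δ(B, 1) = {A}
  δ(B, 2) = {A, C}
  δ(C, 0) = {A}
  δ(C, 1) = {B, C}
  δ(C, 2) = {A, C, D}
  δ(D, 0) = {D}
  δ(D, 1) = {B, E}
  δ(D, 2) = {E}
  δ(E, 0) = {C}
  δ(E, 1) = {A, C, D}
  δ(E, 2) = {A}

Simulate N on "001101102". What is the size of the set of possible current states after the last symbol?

Start: {E}
read 0: {C}
read 0: {A}
read 1: {}
The reachable set is empty and stays empty for the remaining 6 symbols.
Final reachable set {} has 0 states.

0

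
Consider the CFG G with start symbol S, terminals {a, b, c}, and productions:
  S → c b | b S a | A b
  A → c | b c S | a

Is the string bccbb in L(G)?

yes

S ⇒ Ab ⇒ bcSb ⇒ bccbb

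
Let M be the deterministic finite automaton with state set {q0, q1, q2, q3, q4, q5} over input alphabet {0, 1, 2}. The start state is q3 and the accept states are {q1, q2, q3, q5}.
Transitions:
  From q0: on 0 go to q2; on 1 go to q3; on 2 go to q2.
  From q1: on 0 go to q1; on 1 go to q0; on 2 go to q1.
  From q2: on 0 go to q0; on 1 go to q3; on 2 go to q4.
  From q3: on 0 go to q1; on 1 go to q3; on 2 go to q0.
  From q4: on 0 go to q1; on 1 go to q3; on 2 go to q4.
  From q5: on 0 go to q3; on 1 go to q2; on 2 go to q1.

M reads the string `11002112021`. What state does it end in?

q3

q3 --1--> q3
q3 --1--> q3
q3 --0--> q1
q1 --0--> q1
q1 --2--> q1
q1 --1--> q0
q0 --1--> q3
q3 --2--> q0
q0 --0--> q2
q2 --2--> q4
q4 --1--> q3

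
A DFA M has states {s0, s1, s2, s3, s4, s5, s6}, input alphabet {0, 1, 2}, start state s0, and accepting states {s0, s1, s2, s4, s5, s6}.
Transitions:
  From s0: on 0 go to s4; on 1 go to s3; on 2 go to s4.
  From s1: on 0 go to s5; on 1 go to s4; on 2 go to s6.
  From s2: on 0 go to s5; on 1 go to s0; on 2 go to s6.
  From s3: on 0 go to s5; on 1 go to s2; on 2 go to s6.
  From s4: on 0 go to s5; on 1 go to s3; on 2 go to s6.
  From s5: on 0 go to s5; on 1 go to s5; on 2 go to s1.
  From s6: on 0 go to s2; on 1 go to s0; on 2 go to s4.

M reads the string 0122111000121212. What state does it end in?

s4

s0 --0--> s4
s4 --1--> s3
s3 --2--> s6
s6 --2--> s4
s4 --1--> s3
s3 --1--> s2
s2 --1--> s0
s0 --0--> s4
s4 --0--> s5
s5 --0--> s5
s5 --1--> s5
s5 --2--> s1
s1 --1--> s4
s4 --2--> s6
s6 --1--> s0
s0 --2--> s4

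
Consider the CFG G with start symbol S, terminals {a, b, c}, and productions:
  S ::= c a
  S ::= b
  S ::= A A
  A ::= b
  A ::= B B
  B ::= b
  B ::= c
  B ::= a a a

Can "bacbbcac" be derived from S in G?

no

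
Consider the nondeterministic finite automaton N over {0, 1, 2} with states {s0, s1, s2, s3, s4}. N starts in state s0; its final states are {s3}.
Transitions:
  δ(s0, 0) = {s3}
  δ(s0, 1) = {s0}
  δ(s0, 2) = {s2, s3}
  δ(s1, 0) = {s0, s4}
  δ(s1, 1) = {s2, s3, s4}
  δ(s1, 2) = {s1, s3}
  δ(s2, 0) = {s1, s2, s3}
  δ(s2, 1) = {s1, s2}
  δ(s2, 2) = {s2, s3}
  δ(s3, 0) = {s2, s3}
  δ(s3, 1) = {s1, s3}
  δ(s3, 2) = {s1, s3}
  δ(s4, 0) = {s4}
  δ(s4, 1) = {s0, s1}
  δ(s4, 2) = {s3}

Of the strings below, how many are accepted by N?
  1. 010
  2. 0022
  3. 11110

010: accepted
0022: accepted
11110: accepted

3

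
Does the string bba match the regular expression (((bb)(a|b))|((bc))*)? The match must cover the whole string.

yes

The left alternative ((bb)(a|b)) matches bba.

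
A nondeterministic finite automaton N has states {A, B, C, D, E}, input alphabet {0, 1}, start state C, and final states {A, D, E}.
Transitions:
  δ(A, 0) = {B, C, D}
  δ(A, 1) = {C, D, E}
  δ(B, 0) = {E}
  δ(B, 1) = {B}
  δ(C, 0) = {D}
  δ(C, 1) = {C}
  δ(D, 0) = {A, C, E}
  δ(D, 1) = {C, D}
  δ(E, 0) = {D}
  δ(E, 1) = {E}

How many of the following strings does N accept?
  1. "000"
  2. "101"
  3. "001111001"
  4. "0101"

4

"000": accepted
"101": accepted
"001111001": accepted
"0101": accepted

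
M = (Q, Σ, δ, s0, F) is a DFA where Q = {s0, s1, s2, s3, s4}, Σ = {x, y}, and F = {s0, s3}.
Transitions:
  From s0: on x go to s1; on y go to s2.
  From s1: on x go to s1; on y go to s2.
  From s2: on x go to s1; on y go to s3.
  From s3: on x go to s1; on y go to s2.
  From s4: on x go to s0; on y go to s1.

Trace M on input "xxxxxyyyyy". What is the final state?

s0 --x--> s1
s1 --x--> s1
s1 --x--> s1
s1 --x--> s1
s1 --x--> s1
s1 --y--> s2
s2 --y--> s3
s3 --y--> s2
s2 --y--> s3
s3 --y--> s2

s2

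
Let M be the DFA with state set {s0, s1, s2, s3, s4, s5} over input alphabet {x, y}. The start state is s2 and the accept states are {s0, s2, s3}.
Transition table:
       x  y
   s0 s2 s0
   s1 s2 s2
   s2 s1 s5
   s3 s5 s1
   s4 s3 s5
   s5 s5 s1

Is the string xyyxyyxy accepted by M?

accepted

s2 --x--> s1
s1 --y--> s2
s2 --y--> s5
s5 --x--> s5
s5 --y--> s1
s1 --y--> s2
s2 --x--> s1
s1 --y--> s2
End in state s2, which is an accepting state.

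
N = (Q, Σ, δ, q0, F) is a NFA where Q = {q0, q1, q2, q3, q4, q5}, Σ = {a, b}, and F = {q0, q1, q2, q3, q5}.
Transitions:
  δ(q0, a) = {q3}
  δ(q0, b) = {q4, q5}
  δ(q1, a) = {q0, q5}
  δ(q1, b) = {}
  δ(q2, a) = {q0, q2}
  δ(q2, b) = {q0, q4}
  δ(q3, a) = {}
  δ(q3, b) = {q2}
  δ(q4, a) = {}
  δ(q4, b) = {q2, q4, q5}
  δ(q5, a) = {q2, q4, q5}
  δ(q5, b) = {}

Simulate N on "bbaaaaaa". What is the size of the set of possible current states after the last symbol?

Start: {q0}
read b: {q4, q5}
read b: {q2, q4, q5}
read a: {q0, q2, q4, q5}
read a: {q0, q2, q3, q4, q5}
read a: {q0, q2, q3, q4, q5}
read a: {q0, q2, q3, q4, q5}
read a: {q0, q2, q3, q4, q5}
read a: {q0, q2, q3, q4, q5}
Final reachable set {q0, q2, q3, q4, q5} has 5 states.

5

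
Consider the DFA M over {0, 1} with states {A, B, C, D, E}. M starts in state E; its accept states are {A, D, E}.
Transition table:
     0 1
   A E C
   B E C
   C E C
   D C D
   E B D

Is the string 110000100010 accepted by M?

E --1--> D
D --1--> D
D --0--> C
C --0--> E
E --0--> B
B --0--> E
E --1--> D
D --0--> C
C --0--> E
E --0--> B
B --1--> C
C --0--> E
End in state E, which is an accepting state.

accepted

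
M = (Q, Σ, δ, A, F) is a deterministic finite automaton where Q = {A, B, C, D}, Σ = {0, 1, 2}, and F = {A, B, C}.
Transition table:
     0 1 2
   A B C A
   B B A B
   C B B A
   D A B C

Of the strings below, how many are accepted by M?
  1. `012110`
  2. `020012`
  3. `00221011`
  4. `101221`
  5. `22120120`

`012110`: accepted
`020012`: accepted
`00221011`: accepted
`101221`: accepted
`22120120`: accepted

5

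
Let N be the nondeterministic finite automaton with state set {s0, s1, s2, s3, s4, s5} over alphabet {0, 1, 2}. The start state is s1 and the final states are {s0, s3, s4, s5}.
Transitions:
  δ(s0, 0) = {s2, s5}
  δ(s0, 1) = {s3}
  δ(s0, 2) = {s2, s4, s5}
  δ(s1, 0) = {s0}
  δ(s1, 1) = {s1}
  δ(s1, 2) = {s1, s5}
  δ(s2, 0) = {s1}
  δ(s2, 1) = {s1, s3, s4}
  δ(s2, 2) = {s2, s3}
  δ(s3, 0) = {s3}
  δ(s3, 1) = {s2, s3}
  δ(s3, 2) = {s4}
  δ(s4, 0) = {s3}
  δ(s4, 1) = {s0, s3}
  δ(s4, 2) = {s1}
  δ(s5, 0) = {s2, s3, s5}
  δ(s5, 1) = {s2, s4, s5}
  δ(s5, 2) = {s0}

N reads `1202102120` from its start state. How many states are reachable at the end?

5

Start: {s1}
read 1: {s1}
read 2: {s1, s5}
read 0: {s0, s2, s3, s5}
read 2: {s0, s2, s3, s4, s5}
read 1: {s0, s1, s2, s3, s4, s5}
read 0: {s0, s1, s2, s3, s5}
read 2: {s0, s1, s2, s3, s4, s5}
read 1: {s0, s1, s2, s3, s4, s5}
read 2: {s0, s1, s2, s3, s4, s5}
read 0: {s0, s1, s2, s3, s5}
Final reachable set {s0, s1, s2, s3, s5} has 5 states.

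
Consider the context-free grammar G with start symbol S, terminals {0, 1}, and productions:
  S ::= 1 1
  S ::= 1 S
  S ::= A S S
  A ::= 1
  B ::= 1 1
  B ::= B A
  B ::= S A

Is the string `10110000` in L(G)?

no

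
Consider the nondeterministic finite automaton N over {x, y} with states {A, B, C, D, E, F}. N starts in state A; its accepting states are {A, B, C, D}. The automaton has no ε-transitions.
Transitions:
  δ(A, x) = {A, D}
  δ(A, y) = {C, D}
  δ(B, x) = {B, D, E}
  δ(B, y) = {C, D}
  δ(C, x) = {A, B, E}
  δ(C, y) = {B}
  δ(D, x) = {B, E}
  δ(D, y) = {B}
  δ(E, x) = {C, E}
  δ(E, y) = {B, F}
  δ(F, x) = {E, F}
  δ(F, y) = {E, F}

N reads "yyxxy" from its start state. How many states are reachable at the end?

4

Start: {A}
read y: {C, D}
read y: {B}
read x: {B, D, E}
read x: {B, C, D, E}
read y: {B, C, D, F}
Final reachable set {B, C, D, F} has 4 states.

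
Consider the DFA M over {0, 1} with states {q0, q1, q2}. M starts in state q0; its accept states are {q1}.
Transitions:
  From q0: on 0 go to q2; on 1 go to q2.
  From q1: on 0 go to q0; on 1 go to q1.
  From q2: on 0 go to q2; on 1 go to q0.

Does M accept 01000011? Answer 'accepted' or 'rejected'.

q0 --0--> q2
q2 --1--> q0
q0 --0--> q2
q2 --0--> q2
q2 --0--> q2
q2 --0--> q2
q2 --1--> q0
q0 --1--> q2
End in state q2, which is not an accepting state.

rejected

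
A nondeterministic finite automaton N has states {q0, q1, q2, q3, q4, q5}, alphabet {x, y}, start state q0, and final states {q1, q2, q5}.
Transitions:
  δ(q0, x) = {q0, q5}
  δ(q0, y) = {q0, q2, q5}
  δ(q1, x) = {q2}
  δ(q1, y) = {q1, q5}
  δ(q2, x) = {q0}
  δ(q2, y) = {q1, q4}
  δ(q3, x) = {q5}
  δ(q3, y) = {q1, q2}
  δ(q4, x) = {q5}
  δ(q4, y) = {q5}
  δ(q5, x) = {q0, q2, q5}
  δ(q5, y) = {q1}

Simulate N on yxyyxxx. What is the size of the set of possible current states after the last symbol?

Start: {q0}
read y: {q0, q2, q5}
read x: {q0, q2, q5}
read y: {q0, q1, q2, q4, q5}
read y: {q0, q1, q2, q4, q5}
read x: {q0, q2, q5}
read x: {q0, q2, q5}
read x: {q0, q2, q5}
Final reachable set {q0, q2, q5} has 3 states.

3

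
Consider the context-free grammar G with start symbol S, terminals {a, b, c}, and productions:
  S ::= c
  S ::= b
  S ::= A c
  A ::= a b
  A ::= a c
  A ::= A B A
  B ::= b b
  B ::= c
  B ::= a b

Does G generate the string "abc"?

S ⇒ Ac ⇒ abc

yes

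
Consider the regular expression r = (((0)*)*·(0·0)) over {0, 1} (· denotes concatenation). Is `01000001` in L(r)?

No split of 01000001 into u·v has ((0)*)* matching u and (0·0) matching v.

no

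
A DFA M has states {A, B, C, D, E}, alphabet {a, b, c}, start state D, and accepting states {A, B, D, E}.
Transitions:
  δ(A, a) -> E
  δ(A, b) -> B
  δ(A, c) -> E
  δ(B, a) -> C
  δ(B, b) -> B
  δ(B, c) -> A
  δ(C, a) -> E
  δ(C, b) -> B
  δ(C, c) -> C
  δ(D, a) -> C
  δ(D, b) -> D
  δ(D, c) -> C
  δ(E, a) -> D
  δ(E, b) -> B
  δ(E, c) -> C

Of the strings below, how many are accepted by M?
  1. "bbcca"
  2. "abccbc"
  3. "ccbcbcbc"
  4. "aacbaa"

4

"bbcca": accepted
"abccbc": accepted
"ccbcbcbc": accepted
"aacbaa": accepted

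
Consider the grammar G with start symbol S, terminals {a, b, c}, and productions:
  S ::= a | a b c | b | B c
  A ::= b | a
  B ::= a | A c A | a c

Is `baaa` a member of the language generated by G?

no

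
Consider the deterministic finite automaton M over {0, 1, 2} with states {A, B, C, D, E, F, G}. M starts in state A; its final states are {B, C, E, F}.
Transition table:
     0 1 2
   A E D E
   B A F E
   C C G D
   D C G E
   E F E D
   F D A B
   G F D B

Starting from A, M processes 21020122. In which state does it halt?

A --2--> E
E --1--> E
E --0--> F
F --2--> B
B --0--> A
A --1--> D
D --2--> E
E --2--> D

D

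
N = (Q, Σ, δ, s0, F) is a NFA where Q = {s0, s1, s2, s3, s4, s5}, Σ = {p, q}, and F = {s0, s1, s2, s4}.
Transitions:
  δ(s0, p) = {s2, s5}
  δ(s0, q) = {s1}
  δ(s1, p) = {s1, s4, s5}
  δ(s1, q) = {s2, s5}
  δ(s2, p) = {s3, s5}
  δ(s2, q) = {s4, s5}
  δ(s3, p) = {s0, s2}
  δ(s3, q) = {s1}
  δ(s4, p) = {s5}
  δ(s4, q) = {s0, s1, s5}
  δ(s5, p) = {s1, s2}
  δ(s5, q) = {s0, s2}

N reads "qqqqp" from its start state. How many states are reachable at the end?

5

Start: {s0}
read q: {s1}
read q: {s2, s5}
read q: {s0, s2, s4, s5}
read q: {s0, s1, s2, s4, s5}
read p: {s1, s2, s3, s4, s5}
Final reachable set {s1, s2, s3, s4, s5} has 5 states.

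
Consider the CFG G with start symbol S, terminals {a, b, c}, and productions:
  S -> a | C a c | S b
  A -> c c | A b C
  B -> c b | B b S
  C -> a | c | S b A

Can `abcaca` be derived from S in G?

no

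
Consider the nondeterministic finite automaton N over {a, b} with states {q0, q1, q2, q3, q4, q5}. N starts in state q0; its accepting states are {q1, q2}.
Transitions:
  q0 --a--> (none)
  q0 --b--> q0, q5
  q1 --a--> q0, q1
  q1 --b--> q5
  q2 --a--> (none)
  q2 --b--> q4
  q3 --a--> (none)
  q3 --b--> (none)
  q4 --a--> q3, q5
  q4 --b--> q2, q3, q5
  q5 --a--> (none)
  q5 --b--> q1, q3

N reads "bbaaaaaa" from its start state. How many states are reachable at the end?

2

Start: {q0}
read b: {q0, q5}
read b: {q0, q1, q3, q5}
read a: {q0, q1}
read a: {q0, q1}
read a: {q0, q1}
read a: {q0, q1}
read a: {q0, q1}
read a: {q0, q1}
Final reachable set {q0, q1} has 2 states.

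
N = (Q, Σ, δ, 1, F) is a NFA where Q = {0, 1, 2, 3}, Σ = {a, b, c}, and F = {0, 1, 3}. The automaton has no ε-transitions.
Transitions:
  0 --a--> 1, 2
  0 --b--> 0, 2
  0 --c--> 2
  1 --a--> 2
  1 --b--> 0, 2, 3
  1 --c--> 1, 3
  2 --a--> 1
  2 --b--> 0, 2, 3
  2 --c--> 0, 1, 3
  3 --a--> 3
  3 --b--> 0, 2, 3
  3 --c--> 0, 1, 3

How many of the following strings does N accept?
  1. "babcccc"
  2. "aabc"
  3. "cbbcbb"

"babcccc": accepted
"aabc": accepted
"cbbcbb": accepted

3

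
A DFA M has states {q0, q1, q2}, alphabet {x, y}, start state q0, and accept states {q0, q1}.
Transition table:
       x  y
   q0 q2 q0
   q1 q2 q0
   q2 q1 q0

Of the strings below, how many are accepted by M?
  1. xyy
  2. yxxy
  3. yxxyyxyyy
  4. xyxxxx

4

xyy: accepted
yxxy: accepted
yxxyyxyyy: accepted
xyxxxx: accepted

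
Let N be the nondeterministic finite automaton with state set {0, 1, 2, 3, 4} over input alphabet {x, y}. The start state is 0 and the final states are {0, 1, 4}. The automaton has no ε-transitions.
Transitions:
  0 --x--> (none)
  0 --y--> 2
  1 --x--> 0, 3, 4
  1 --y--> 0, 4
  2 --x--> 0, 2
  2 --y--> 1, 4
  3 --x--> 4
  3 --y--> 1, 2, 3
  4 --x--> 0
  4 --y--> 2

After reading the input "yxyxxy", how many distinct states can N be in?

3

Start: {0}
read y: {2}
read x: {0, 2}
read y: {1, 2, 4}
read x: {0, 2, 3, 4}
read x: {0, 2, 4}
read y: {1, 2, 4}
Final reachable set {1, 2, 4} has 3 states.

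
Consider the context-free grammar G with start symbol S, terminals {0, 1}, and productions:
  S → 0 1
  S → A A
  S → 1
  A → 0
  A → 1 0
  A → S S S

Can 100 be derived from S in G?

yes

S ⇒ AA ⇒ 10A ⇒ 100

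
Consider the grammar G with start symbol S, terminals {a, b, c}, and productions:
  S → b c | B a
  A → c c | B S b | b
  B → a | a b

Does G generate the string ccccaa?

no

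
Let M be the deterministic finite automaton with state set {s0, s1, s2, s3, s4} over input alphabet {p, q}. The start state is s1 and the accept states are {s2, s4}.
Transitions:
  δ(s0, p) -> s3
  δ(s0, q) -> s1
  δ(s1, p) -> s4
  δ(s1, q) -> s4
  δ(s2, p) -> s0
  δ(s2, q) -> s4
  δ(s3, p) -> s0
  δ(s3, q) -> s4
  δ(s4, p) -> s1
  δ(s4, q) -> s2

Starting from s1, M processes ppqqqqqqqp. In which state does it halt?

s1 --p--> s4
s4 --p--> s1
s1 --q--> s4
s4 --q--> s2
s2 --q--> s4
s4 --q--> s2
s2 --q--> s4
s4 --q--> s2
s2 --q--> s4
s4 --p--> s1

s1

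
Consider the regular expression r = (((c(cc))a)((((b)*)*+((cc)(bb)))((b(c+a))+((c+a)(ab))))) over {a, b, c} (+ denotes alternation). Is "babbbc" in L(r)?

No split of babbbc into u·v has ((c(cc))a) matching u and ((((b)*)*+((cc)(bb)))((b(c+a))+((c+a)(ab)))) matching v.

no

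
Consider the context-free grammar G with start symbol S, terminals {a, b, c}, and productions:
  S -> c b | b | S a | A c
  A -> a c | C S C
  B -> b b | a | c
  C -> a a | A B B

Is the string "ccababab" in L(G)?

no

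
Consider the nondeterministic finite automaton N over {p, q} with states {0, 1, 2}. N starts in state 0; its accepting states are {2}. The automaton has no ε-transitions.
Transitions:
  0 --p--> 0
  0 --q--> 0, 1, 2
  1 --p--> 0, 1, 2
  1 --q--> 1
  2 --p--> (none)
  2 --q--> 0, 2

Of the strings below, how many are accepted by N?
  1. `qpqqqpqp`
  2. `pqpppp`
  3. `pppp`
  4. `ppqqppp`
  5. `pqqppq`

`qpqqqpqp`: accepted
`pqpppp`: accepted
`pppp`: rejected
`ppqqppp`: accepted
`pqqppq`: accepted

4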